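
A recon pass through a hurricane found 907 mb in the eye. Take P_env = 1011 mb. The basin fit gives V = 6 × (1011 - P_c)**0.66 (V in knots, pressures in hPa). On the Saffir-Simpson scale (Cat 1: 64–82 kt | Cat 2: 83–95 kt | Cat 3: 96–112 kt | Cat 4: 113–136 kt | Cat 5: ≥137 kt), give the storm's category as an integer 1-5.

4

ΔP = 1011 − 907 = 104 mb.
V ≈ 6 × 104^0.66 = 6 × 21.44 ≈ 129 kt.
129 kt falls in the Category 4 band.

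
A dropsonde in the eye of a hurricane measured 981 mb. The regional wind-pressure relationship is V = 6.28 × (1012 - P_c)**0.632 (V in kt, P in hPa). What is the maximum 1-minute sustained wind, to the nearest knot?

55 kt

ΔP = 1012 − 981 = 31 mb.
31^0.632 ≈ 8.761.
V ≈ 6.28 × 8.761 ≈ 55.0 kt.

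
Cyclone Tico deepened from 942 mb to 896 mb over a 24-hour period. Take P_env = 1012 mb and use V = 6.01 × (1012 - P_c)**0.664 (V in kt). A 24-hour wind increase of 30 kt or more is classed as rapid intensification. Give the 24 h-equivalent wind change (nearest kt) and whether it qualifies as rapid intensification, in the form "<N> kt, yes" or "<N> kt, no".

40 kt, yes

V₁: ΔP = 70, V ≈ 6.01 × 70^0.664 ≈ 100.93 kt.
V₂: ΔP = 116, V ≈ 6.01 × 116^0.664 ≈ 141.15 kt.
ΔV over 24 h = 40.22 kt → 24 h equivalent = 40.22 × 24/24 ≈ 40.22 kt.
40 kt ≥ 30 kt ⇒ rapid intensification.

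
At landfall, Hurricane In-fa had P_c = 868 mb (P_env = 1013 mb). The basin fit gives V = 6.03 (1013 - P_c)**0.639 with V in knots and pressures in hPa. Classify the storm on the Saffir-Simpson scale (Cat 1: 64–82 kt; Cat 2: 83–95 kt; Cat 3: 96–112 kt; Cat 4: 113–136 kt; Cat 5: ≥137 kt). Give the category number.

ΔP = 1013 − 868 = 145 mb.
V ≈ 6.03 × 145^0.639 = 6.03 × 24.05 ≈ 145 kt.
145 kt falls in the Category 5 band.

5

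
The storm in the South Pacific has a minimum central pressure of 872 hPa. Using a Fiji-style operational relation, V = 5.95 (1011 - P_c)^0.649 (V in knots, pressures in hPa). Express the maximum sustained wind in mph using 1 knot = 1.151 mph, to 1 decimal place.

ΔP = 1011 − 872 = 139 hPa.
V ≈ 5.95 × 139^0.649 = 5.95 × 24.593 ≈ 146.330 kt.
146.330 × 1.151 ≈ 168.43 mph → 168.4 mph.

168.4 mph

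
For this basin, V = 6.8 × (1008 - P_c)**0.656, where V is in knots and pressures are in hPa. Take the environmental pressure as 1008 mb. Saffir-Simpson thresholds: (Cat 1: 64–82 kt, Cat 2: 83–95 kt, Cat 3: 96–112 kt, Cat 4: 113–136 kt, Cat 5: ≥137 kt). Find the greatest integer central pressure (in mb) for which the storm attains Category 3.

Category 3 begins at V = 96 kt.
Required ΔP = (96/6.8)^(1/0.656) = 14.118^1.524 ≈ 56.58 mb.
P_c ≤ 1008 − 56.58 = 951.42, so the highest integer P_c is 951 mb.

951 mb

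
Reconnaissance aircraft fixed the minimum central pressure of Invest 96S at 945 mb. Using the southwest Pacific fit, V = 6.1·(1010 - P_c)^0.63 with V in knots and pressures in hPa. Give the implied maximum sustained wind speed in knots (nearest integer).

85 kt

ΔP = 1010 − 945 = 65 mb.
65^0.63 ≈ 13.872.
V ≈ 6.1 × 13.872 ≈ 84.6 kt.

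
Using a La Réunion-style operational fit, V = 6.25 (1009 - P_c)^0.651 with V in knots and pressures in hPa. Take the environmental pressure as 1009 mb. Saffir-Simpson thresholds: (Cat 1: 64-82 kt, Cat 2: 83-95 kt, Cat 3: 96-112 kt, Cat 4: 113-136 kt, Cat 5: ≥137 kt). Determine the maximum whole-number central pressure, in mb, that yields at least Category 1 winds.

Category 1 begins at V = 64 kt.
Required ΔP = (64/6.25)^(1/0.651) = 10.240^1.536 ≈ 35.64 mb.
P_c ≤ 1009 − 35.64 = 973.36, so the highest integer P_c is 973 mb.

973 mb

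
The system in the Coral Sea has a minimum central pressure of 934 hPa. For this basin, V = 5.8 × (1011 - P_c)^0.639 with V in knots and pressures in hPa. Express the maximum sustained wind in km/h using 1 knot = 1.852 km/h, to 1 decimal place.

ΔP = 1011 − 934 = 77 hPa.
V ≈ 5.8 × 77^0.639 = 5.8 × 16.050 ≈ 93.088 kt.
93.088 × 1.852 ≈ 172.40 km/h → 172.4 km/h.

172.4 km/h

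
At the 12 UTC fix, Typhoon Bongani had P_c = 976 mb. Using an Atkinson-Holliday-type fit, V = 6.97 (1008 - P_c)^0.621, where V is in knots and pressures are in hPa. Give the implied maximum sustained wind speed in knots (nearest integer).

60 kt

ΔP = 1008 − 976 = 32 mb.
32^0.621 ≈ 8.604.
V ≈ 6.97 × 8.604 ≈ 60.0 kt.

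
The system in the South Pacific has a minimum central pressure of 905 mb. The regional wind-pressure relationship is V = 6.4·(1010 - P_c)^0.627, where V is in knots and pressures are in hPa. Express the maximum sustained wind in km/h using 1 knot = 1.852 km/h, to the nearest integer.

ΔP = 1010 − 905 = 105 mb.
V ≈ 6.4 × 105^0.627 = 6.4 × 18.505 ≈ 118.431 kt.
118.431 × 1.852 ≈ 219.33 km/h → 219 km/h.

219 km/h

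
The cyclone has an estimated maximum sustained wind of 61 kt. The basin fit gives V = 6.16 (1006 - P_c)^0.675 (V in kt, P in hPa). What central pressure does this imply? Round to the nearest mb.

976 mb

ΔP = (V / 6.16)^(1/0.675) = (61/6.16)^1.481.
61/6.16 = 9.903; 9.903^1.481 ≈ 29.87 mb.
P_c = 1006 − 29.87 = 976.13 ≈ 976 mb.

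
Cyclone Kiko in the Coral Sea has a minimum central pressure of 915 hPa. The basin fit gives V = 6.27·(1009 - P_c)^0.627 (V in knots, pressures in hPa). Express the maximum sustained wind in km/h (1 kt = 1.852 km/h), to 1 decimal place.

200.5 km/h

ΔP = 1009 − 915 = 94 hPa.
V ≈ 6.27 × 94^0.627 = 6.27 × 17.264 ≈ 108.248 kt.
108.248 × 1.852 ≈ 200.47 km/h → 200.5 km/h.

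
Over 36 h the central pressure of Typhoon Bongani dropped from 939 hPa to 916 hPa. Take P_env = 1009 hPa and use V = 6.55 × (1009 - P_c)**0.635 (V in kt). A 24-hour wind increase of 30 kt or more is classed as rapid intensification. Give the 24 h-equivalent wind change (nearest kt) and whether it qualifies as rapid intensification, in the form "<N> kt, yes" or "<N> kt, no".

V₁: ΔP = 70, V ≈ 6.55 × 70^0.635 ≈ 97.25 kt.
V₂: ΔP = 93, V ≈ 6.55 × 93^0.635 ≈ 116.47 kt.
ΔV over 36 h = 19.22 kt → 24 h equivalent = 19.22 × 24/36 ≈ 12.81 kt.
13 kt < 30 kt ⇒ not rapid intensification.

13 kt, no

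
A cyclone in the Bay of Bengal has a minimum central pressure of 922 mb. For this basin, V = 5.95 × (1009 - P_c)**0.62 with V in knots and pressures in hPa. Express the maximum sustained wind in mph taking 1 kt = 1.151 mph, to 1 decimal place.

ΔP = 1009 − 922 = 87 mb.
V ≈ 5.95 × 87^0.62 = 5.95 × 15.940 ≈ 94.846 kt.
94.846 × 1.151 ≈ 109.17 mph → 109.2 mph.

109.2 mph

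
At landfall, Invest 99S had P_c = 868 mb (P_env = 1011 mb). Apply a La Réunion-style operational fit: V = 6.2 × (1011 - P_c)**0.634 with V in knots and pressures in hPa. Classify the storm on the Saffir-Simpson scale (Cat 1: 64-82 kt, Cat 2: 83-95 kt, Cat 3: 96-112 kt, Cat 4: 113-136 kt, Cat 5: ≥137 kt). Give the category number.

ΔP = 1011 − 868 = 143 mb.
V ≈ 6.2 × 143^0.634 = 6.2 × 23.25 ≈ 144 kt.
144 kt falls in the Category 5 band.

5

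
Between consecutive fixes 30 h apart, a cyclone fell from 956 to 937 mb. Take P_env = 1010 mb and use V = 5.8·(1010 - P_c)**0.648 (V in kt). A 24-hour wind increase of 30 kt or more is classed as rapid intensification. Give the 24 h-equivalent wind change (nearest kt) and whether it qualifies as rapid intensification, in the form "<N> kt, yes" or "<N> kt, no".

V₁: ΔP = 54, V ≈ 5.8 × 54^0.648 ≈ 76.92 kt.
V₂: ΔP = 73, V ≈ 5.8 × 73^0.648 ≈ 93.51 kt.
ΔV over 30 h = 16.59 kt → 24 h equivalent = 16.59 × 24/30 ≈ 13.27 kt.
13 kt < 30 kt ⇒ not rapid intensification.

13 kt, no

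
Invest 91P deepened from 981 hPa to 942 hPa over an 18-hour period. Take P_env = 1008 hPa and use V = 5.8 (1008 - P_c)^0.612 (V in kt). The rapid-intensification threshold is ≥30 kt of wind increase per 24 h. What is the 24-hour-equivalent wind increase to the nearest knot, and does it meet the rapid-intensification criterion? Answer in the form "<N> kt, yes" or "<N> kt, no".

V₁: ΔP = 27, V ≈ 5.8 × 27^0.612 ≈ 43.59 kt.
V₂: ΔP = 66, V ≈ 5.8 × 66^0.612 ≈ 75.33 kt.
ΔV over 18 h = 31.74 kt → 24 h equivalent = 31.74 × 24/18 ≈ 42.32 kt.
42 kt ≥ 30 kt ⇒ rapid intensification.

42 kt, yes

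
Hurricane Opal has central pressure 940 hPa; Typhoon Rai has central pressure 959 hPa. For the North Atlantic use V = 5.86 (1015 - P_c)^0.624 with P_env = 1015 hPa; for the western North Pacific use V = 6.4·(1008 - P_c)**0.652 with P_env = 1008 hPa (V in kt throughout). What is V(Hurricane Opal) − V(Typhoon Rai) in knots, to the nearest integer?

Hurricane Opal: ΔP = 75; V ≈ 5.86 × 75^0.624 ≈ 86.68 kt.
Typhoon Rai: ΔP = 49; V ≈ 6.4 × 49^0.652 ≈ 80.94 kt.
Difference ≈ 86.68 − 80.94 = 5.74 → 6 kt.

6 kt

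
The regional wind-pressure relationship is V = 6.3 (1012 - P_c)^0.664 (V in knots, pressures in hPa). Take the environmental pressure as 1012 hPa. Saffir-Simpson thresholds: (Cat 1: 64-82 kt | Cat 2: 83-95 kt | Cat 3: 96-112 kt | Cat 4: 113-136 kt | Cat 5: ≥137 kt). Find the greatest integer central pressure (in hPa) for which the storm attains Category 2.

963 hPa

Category 2 begins at V = 83 kt.
Required ΔP = (83/6.3)^(1/0.664) = 13.175^1.506 ≈ 48.57 hPa.
P_c ≤ 1012 − 48.57 = 963.43, so the highest integer P_c is 963 hPa.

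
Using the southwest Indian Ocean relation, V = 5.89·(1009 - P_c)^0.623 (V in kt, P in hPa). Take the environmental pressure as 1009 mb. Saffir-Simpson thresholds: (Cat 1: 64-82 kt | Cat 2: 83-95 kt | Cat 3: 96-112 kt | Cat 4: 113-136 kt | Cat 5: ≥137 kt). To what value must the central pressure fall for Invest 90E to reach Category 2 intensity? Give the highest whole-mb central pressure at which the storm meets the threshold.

939 mb

Category 2 begins at V = 83 kt.
Required ΔP = (83/5.89)^(1/0.623) = 14.092^1.605 ≈ 69.86 mb.
P_c ≤ 1009 − 69.86 = 939.14, so the highest integer P_c is 939 mb.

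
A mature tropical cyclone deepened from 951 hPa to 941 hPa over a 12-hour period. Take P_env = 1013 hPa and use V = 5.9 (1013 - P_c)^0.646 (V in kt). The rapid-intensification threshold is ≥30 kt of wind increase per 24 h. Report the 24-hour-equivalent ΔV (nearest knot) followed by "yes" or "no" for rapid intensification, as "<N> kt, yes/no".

V₁: ΔP = 62, V ≈ 5.9 × 62^0.646 ≈ 84.87 kt.
V₂: ΔP = 72, V ≈ 5.9 × 72^0.646 ≈ 93.47 kt.
ΔV over 12 h = 8.60 kt → 24 h equivalent = 8.60 × 24/12 ≈ 17.20 kt.
17 kt < 30 kt ⇒ not rapid intensification.

17 kt, no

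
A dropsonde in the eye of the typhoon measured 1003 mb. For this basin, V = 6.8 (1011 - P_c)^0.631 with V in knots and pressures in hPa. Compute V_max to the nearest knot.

ΔP = 1011 − 1003 = 8 mb.
8^0.631 ≈ 3.714.
V ≈ 6.8 × 3.714 ≈ 25.3 kt.

25 kt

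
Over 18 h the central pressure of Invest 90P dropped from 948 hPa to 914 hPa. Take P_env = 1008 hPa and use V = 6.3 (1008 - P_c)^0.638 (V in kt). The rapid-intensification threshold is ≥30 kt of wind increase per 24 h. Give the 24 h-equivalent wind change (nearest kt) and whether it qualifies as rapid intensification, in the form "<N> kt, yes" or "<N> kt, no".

V₁: ΔP = 60, V ≈ 6.3 × 60^0.638 ≈ 85.86 kt.
V₂: ΔP = 94, V ≈ 6.3 × 94^0.638 ≈ 114.34 kt.
ΔV over 18 h = 28.48 kt → 24 h equivalent = 28.48 × 24/18 ≈ 37.97 kt.
38 kt ≥ 30 kt ⇒ rapid intensification.

38 kt, yes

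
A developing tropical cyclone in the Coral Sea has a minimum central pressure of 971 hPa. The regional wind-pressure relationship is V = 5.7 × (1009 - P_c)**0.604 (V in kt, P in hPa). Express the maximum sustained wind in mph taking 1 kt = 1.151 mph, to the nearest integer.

ΔP = 1009 − 971 = 38 hPa.
V ≈ 5.7 × 38^0.604 = 5.7 × 8.999 ≈ 51.294 kt.
51.294 × 1.151 ≈ 59.04 mph → 59 mph.

59 mph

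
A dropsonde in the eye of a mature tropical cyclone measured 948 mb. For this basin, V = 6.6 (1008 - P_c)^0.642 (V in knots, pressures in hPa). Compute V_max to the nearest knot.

91 kt

ΔP = 1008 − 948 = 60 mb.
60^0.642 ≈ 13.854.
V ≈ 6.6 × 13.854 ≈ 91.4 kt.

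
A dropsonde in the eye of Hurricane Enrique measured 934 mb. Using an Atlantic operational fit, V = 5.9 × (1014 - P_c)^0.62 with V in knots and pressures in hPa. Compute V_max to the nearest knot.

ΔP = 1014 − 934 = 80 mb.
80^0.62 ≈ 15.133.
V ≈ 5.9 × 15.133 ≈ 89.3 kt.

89 kt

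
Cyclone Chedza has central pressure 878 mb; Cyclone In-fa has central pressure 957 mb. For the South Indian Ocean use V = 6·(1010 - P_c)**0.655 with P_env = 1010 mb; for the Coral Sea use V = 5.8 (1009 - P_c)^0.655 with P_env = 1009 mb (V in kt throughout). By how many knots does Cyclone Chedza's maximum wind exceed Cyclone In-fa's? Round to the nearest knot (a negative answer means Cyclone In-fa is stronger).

70 kt

Cyclone Chedza: ΔP = 132; V ≈ 6 × 132^0.655 ≈ 146.94 kt.
Cyclone In-fa: ΔP = 52; V ≈ 5.8 × 52^0.655 ≈ 77.16 kt.
Difference ≈ 146.94 − 77.16 = 69.78 → 70 kt.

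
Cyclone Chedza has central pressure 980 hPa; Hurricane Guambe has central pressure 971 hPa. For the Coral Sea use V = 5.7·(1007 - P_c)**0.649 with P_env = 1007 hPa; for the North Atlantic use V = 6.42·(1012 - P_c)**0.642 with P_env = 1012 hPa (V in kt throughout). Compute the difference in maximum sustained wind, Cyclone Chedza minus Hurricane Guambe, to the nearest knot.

Cyclone Chedza: ΔP = 27; V ≈ 5.7 × 27^0.649 ≈ 48.40 kt.
Hurricane Guambe: ΔP = 41; V ≈ 6.42 × 41^0.642 ≈ 69.65 kt.
Difference ≈ 48.40 − 69.65 = -21.25 → -21 kt.

-21 kt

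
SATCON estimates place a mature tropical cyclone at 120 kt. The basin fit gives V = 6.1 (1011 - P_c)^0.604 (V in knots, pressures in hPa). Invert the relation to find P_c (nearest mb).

872 mb

ΔP = (V / 6.1)^(1/0.604) = (120/6.1)^1.656.
120/6.1 = 19.672; 19.672^1.656 ≈ 138.72 mb.
P_c = 1011 − 138.72 = 872.28 ≈ 872 mb.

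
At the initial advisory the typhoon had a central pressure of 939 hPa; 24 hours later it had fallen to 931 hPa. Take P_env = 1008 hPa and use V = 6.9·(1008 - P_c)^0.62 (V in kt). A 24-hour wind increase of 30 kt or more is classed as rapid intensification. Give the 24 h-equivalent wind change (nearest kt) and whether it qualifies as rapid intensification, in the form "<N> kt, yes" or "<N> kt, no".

7 kt, no

V₁: ΔP = 69, V ≈ 6.9 × 69^0.62 ≈ 95.27 kt.
V₂: ΔP = 77, V ≈ 6.9 × 77^0.62 ≈ 101.97 kt.
ΔV over 24 h = 6.70 kt → 24 h equivalent = 6.70 × 24/24 ≈ 6.70 kt.
7 kt < 30 kt ⇒ not rapid intensification.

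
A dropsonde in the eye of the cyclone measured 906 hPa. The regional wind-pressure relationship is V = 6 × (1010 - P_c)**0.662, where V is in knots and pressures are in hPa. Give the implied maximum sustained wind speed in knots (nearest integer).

ΔP = 1010 − 906 = 104 hPa.
104^0.662 ≈ 21.641.
V ≈ 6 × 21.641 ≈ 129.8 kt.

130 kt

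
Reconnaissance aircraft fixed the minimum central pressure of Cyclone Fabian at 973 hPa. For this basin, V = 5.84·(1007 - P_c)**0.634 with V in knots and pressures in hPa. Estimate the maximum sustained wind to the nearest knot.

ΔP = 1007 − 973 = 34 hPa.
34^0.634 ≈ 9.353.
V ≈ 5.84 × 9.353 ≈ 54.6 kt.

55 kt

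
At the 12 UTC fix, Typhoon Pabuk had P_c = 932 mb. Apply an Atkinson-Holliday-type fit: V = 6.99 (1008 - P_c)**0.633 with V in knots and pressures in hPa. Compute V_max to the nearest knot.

108 kt

ΔP = 1008 − 932 = 76 mb.
76^0.633 ≈ 15.508.
V ≈ 6.99 × 15.508 ≈ 108.4 kt.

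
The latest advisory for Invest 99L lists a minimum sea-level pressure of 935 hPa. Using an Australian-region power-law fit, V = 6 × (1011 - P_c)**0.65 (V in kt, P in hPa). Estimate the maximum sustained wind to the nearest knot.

100 kt

ΔP = 1011 − 935 = 76 hPa.
76^0.65 ≈ 16.693.
V ≈ 6 × 16.693 ≈ 100.2 kt.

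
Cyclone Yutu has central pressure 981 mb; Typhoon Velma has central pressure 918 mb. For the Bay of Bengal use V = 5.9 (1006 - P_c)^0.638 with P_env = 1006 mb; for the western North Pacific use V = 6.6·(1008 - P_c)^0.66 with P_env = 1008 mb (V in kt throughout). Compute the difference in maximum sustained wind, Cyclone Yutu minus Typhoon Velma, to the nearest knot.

-83 kt

Cyclone Yutu: ΔP = 25; V ≈ 5.9 × 25^0.638 ≈ 46.00 kt.
Typhoon Velma: ΔP = 90; V ≈ 6.6 × 90^0.66 ≈ 128.63 kt.
Difference ≈ 46.00 − 128.63 = -82.63 → -83 kt.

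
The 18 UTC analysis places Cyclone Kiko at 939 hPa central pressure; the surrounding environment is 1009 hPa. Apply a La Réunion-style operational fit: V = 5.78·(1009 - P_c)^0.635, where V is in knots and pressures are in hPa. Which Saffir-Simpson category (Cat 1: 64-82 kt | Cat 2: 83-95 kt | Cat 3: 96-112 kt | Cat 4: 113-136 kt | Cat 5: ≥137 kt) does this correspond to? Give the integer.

2

ΔP = 1009 − 939 = 70 hPa.
V ≈ 5.78 × 70^0.635 = 5.78 × 14.85 ≈ 86 kt.
86 kt falls in the Category 2 band.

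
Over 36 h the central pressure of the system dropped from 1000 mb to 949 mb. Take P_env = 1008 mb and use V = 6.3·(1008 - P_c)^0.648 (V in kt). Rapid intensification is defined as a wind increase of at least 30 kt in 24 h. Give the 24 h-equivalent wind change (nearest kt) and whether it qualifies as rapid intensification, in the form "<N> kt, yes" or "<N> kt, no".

V₁: ΔP = 8, V ≈ 6.3 × 8^0.648 ≈ 24.24 kt.
V₂: ΔP = 59, V ≈ 6.3 × 59^0.648 ≈ 88.48 kt.
ΔV over 36 h = 64.24 kt → 24 h equivalent = 64.24 × 24/36 ≈ 42.83 kt.
43 kt ≥ 30 kt ⇒ rapid intensification.

43 kt, yes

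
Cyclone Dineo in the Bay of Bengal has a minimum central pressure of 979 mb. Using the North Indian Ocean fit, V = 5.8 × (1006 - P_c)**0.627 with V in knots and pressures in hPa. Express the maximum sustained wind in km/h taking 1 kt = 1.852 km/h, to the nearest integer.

ΔP = 1006 − 979 = 27 mb.
V ≈ 5.8 × 27^0.627 = 5.8 × 7.897 ≈ 45.803 kt.
45.803 × 1.852 ≈ 84.83 km/h → 85 km/h.

85 km/h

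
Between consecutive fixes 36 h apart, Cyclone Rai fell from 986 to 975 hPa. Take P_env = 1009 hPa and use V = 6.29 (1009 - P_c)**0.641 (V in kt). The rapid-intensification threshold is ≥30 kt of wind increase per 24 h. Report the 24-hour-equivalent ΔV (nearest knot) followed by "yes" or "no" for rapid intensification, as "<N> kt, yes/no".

V₁: ΔP = 23, V ≈ 6.29 × 23^0.641 ≈ 46.94 kt.
V₂: ΔP = 34, V ≈ 6.29 × 34^0.641 ≈ 60.30 kt.
ΔV over 36 h = 13.36 kt → 24 h equivalent = 13.36 × 24/36 ≈ 8.91 kt.
9 kt < 30 kt ⇒ not rapid intensification.

9 kt, no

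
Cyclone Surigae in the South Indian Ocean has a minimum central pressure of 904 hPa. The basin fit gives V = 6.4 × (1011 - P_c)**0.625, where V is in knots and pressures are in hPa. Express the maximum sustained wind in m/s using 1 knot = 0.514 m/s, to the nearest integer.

ΔP = 1011 − 904 = 107 hPa.
V ≈ 6.4 × 107^0.625 = 6.4 × 18.551 ≈ 118.726 kt.
118.726 × 0.514 ≈ 61.03 m/s → 61 m/s.

61 m/s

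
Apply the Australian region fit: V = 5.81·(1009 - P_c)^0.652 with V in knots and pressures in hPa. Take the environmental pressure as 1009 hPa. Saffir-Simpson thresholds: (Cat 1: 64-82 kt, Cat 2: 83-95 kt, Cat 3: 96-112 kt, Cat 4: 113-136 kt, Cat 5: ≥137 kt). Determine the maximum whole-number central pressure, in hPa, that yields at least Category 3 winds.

935 hPa

Category 3 begins at V = 96 kt.
Required ΔP = (96/5.81)^(1/0.652) = 16.523^1.534 ≈ 73.83 hPa.
P_c ≤ 1009 − 73.83 = 935.17, so the highest integer P_c is 935 hPa.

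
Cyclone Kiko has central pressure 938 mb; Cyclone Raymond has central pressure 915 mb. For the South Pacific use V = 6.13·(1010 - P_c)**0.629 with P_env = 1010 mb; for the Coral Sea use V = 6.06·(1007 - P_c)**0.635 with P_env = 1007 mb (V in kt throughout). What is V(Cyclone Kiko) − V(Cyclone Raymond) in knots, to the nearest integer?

-17 kt

Cyclone Kiko: ΔP = 72; V ≈ 6.13 × 72^0.629 ≈ 90.31 kt.
Cyclone Raymond: ΔP = 92; V ≈ 6.06 × 92^0.635 ≈ 107.02 kt.
Difference ≈ 90.31 − 107.02 = -16.71 → -17 kt.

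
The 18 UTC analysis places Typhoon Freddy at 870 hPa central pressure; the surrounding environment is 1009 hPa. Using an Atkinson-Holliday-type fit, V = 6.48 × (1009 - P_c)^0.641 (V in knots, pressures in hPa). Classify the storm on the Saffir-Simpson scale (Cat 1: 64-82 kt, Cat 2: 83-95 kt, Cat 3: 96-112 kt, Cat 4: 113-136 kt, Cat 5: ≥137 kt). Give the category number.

5

ΔP = 1009 − 870 = 139 hPa.
V ≈ 6.48 × 139^0.641 = 6.48 × 23.64 ≈ 153 kt.
153 kt falls in the Category 5 band.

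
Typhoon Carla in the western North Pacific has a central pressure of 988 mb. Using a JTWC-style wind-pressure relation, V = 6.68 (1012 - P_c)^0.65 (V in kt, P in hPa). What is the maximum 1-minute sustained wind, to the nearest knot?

ΔP = 1012 − 988 = 24 mb.
24^0.65 ≈ 7.891.
V ≈ 6.68 × 7.891 ≈ 52.7 kt.

53 kt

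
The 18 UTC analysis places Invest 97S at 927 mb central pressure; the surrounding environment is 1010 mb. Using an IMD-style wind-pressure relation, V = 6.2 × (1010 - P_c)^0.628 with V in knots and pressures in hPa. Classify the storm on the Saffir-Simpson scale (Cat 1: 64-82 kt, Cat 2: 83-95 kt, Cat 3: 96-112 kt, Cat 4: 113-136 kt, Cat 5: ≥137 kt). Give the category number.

3

ΔP = 1010 − 927 = 83 mb.
V ≈ 6.2 × 83^0.628 = 6.2 × 16.04 ≈ 99 kt.
99 kt falls in the Category 3 band.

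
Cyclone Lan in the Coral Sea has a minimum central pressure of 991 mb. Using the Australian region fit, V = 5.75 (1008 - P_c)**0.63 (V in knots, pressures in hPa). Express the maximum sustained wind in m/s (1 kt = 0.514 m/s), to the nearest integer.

ΔP = 1008 − 991 = 17 mb.
V ≈ 5.75 × 17^0.63 = 5.75 × 5.959 ≈ 34.265 kt.
34.265 × 0.514 ≈ 17.61 m/s → 18 m/s.

18 m/s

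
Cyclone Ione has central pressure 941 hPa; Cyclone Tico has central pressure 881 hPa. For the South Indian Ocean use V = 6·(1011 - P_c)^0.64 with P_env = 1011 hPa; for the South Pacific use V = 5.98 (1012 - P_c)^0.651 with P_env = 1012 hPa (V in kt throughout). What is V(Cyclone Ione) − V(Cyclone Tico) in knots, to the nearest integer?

Cyclone Ione: ΔP = 70; V ≈ 6 × 70^0.64 ≈ 90.99 kt.
Cyclone Tico: ΔP = 131; V ≈ 5.98 × 131^0.651 ≈ 142.90 kt.
Difference ≈ 90.99 − 142.90 = -51.91 → -52 kt.

-52 kt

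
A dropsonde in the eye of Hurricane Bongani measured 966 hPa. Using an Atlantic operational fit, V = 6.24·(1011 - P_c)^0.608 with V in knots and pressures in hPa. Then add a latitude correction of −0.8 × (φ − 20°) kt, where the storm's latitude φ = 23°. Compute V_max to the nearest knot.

61 kt

ΔP = 1011 − 966 = 45 hPa.
45^0.608 ≈ 10.119.
V ≈ 6.24 × 10.119 ≈ 63.1 kt.
Latitude correction: −0.8 × (23 − 20) = -2.4 kt.
Corrected V ≈ 60.7 kt → 61 kt.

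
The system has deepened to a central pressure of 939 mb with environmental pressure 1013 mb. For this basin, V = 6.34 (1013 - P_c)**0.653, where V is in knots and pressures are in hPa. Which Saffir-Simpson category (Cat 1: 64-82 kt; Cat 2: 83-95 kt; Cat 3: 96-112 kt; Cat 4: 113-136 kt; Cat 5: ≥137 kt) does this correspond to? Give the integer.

ΔP = 1013 − 939 = 74 mb.
V ≈ 6.34 × 74^0.653 = 6.34 × 16.62 ≈ 105 kt.
105 kt falls in the Category 3 band.

3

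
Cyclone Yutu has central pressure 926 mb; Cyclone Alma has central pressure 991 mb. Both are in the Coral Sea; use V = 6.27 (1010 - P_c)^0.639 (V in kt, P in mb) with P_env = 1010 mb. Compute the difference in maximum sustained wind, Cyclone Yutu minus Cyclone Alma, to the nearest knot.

65 kt

Cyclone Yutu: ΔP = 84; V ≈ 6.27 × 84^0.639 ≈ 106.39 kt.
Cyclone Alma: ΔP = 19; V ≈ 6.27 × 19^0.639 ≈ 41.15 kt.
Difference ≈ 106.39 − 41.15 = 65.24 → 65 kt.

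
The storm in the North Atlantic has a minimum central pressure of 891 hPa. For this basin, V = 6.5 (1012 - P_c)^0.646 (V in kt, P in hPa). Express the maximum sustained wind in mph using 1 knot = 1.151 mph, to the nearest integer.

166 mph

ΔP = 1012 − 891 = 121 hPa.
V ≈ 6.5 × 121^0.646 = 6.5 × 22.155 ≈ 144.010 kt.
144.010 × 1.151 ≈ 165.76 mph → 166 mph.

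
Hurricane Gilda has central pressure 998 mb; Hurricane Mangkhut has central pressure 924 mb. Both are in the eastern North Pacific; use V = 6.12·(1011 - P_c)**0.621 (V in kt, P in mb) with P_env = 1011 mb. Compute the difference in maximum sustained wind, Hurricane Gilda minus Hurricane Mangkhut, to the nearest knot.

-68 kt

Hurricane Gilda: ΔP = 13; V ≈ 6.12 × 13^0.621 ≈ 30.10 kt.
Hurricane Mangkhut: ΔP = 87; V ≈ 6.12 × 87^0.621 ≈ 97.99 kt.
Difference ≈ 30.10 − 97.99 = -67.89 → -68 kt.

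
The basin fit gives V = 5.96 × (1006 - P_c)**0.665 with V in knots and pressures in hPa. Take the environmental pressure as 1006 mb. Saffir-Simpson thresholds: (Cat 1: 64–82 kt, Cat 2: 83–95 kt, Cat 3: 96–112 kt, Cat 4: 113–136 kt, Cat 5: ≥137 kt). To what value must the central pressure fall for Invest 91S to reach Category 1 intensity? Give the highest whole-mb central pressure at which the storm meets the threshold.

Category 1 begins at V = 64 kt.
Required ΔP = (64/5.96)^(1/0.665) = 10.738^1.504 ≈ 35.50 mb.
P_c ≤ 1006 − 35.50 = 970.50, so the highest integer P_c is 970 mb.

970 mb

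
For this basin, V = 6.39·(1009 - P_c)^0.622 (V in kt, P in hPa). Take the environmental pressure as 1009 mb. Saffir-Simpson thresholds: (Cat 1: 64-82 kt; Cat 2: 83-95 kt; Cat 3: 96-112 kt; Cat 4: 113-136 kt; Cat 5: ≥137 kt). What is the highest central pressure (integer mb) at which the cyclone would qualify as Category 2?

947 mb

Category 2 begins at V = 83 kt.
Required ΔP = (83/6.39)^(1/0.622) = 12.989^1.608 ≈ 61.70 mb.
P_c ≤ 1009 − 61.70 = 947.30, so the highest integer P_c is 947 mb.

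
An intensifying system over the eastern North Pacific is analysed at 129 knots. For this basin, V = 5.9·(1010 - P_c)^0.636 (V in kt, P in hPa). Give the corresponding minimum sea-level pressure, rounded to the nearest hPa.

ΔP = (V / 5.9)^(1/0.636) = (129/5.9)^1.572.
129/5.9 = 21.864; 21.864^1.572 ≈ 127.79 hPa.
P_c = 1010 − 127.79 = 882.21 ≈ 882 hPa.

882 hPa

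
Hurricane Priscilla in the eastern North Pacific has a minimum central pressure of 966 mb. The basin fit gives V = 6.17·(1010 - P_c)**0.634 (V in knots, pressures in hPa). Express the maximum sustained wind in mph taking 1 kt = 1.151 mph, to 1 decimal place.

78.2 mph

ΔP = 1010 − 966 = 44 mb.
V ≈ 6.17 × 44^0.634 = 6.17 × 11.014 ≈ 67.957 kt.
67.957 × 1.151 ≈ 78.22 mph → 78.2 mph.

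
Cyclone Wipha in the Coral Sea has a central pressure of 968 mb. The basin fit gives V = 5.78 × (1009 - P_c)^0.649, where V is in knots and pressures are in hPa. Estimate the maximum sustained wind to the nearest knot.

64 kt

ΔP = 1009 − 968 = 41 mb.
41^0.649 ≈ 11.135.
V ≈ 5.78 × 11.135 ≈ 64.4 kt.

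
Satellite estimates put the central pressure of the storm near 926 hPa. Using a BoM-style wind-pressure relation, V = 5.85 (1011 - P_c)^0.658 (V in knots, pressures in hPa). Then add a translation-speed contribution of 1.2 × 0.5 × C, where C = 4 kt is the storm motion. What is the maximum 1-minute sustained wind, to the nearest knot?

ΔP = 1011 − 926 = 85 hPa.
85^0.658 ≈ 18.602.
V ≈ 5.85 × 18.602 ≈ 108.8 kt.
Translation term: 1.2 × 0.5 × 4 = 2.4 kt.
Corrected V ≈ 111.2 kt → 111 kt.

111 kt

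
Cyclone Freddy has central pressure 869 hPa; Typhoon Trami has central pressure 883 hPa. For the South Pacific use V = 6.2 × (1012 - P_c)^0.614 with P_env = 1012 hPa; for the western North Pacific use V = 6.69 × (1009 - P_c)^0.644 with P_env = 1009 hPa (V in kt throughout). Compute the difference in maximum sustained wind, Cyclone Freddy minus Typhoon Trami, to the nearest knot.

Cyclone Freddy: ΔP = 143; V ≈ 6.2 × 143^0.614 ≈ 130.55 kt.
Typhoon Trami: ΔP = 126; V ≈ 6.69 × 126^0.644 ≈ 150.68 kt.
Difference ≈ 130.55 − 150.68 = -20.13 → -20 kt.

-20 kt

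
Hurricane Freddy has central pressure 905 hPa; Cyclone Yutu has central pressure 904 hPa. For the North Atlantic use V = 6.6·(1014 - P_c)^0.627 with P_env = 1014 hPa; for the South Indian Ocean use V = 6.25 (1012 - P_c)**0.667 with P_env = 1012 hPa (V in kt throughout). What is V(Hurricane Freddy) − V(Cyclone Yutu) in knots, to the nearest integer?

Hurricane Freddy: ΔP = 109; V ≈ 6.6 × 109^0.627 ≈ 125.03 kt.
Cyclone Yutu: ΔP = 108; V ≈ 6.25 × 108^0.667 ≈ 141.96 kt.
Difference ≈ 125.03 − 141.96 = -16.93 → -17 kt.

-17 kt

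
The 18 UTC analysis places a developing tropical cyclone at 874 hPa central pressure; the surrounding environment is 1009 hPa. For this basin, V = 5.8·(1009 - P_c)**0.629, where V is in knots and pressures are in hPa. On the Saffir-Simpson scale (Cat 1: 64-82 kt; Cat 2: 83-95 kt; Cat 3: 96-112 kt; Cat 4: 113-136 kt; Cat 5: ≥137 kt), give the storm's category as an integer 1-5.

4

ΔP = 1009 − 874 = 135 hPa.
V ≈ 5.8 × 135^0.629 = 5.8 × 21.88 ≈ 127 kt.
127 kt falls in the Category 4 band.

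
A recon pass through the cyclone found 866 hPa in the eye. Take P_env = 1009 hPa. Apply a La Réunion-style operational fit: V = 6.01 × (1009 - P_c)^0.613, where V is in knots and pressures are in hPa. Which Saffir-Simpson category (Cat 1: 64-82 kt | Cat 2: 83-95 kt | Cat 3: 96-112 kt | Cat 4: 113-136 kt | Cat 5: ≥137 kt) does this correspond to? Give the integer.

ΔP = 1009 − 866 = 143 hPa.
V ≈ 6.01 × 143^0.613 = 6.01 × 20.95 ≈ 126 kt.
126 kt falls in the Category 4 band.

4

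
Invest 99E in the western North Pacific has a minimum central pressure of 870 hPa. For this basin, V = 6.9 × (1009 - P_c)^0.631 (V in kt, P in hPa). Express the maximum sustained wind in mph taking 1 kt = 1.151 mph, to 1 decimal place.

ΔP = 1009 − 870 = 139 hPa.
V ≈ 6.9 × 139^0.631 = 6.9 × 22.503 ≈ 155.271 kt.
155.271 × 1.151 ≈ 178.72 mph → 178.7 mph.

178.7 mph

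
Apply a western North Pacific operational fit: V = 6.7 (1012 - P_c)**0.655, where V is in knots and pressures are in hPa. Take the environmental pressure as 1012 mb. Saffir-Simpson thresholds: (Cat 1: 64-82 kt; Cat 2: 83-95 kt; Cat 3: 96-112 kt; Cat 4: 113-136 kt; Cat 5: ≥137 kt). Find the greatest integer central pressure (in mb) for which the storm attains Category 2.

965 mb

Category 2 begins at V = 83 kt.
Required ΔP = (83/6.7)^(1/0.655) = 12.388^1.527 ≈ 46.63 mb.
P_c ≤ 1012 − 46.63 = 965.37, so the highest integer P_c is 965 mb.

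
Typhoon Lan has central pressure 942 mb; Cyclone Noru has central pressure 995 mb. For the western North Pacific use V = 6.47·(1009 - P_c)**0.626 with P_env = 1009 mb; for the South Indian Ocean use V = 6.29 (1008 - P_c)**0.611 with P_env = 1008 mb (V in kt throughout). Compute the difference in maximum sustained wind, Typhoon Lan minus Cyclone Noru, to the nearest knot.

60 kt

Typhoon Lan: ΔP = 67; V ≈ 6.47 × 67^0.626 ≈ 89.96 kt.
Cyclone Noru: ΔP = 13; V ≈ 6.29 × 13^0.611 ≈ 30.15 kt.
Difference ≈ 89.96 − 30.15 = 59.81 → 60 kt.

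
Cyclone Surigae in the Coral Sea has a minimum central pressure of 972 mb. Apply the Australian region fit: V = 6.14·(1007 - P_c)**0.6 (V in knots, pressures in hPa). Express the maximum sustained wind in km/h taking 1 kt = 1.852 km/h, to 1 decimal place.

ΔP = 1007 − 972 = 35 mb.
V ≈ 6.14 × 35^0.6 = 6.14 × 8.442 ≈ 51.833 kt.
51.833 × 1.852 ≈ 96.00 km/h → 96.0 km/h.

96.0 km/h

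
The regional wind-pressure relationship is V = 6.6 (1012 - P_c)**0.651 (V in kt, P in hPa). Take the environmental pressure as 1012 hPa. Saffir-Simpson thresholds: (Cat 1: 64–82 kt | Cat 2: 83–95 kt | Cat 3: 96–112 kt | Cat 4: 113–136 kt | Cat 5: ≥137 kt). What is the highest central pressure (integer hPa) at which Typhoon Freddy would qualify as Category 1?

979 hPa

Category 1 begins at V = 64 kt.
Required ΔP = (64/6.6)^(1/0.651) = 9.697^1.536 ≈ 32.78 hPa.
P_c ≤ 1012 − 32.78 = 979.22, so the highest integer P_c is 979 hPa.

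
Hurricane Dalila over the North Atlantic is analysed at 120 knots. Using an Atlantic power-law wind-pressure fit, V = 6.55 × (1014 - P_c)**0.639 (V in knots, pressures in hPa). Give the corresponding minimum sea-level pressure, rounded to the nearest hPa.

919 hPa

ΔP = (V / 6.55)^(1/0.639) = (120/6.55)^1.565.
120/6.55 = 18.321; 18.321^1.565 ≈ 94.72 hPa.
P_c = 1014 − 94.72 = 919.28 ≈ 919 hPa.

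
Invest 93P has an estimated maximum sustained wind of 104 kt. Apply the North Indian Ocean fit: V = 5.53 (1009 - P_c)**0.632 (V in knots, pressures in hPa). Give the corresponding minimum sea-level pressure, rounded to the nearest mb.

ΔP = (V / 5.53)^(1/0.632) = (104/5.53)^1.582.
104/5.53 = 18.807; 18.807^1.582 ≈ 103.83 mb.
P_c = 1009 − 103.83 = 905.17 ≈ 905 mb.

905 mb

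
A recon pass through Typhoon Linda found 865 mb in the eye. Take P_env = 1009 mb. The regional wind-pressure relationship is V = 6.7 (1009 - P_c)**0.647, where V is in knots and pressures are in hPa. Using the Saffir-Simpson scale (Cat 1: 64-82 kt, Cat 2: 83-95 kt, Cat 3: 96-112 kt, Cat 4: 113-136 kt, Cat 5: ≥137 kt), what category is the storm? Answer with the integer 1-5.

ΔP = 1009 − 865 = 144 mb.
V ≈ 6.7 × 144^0.647 = 6.7 × 24.91 ≈ 167 kt.
167 kt falls in the Category 5 band.

5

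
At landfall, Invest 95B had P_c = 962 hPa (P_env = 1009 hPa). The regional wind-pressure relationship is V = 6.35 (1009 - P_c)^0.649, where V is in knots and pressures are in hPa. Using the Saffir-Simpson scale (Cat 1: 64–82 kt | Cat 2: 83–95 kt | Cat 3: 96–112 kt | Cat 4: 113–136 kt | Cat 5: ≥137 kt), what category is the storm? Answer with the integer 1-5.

ΔP = 1009 − 962 = 47 hPa.
V ≈ 6.35 × 47^0.649 = 6.35 × 12.17 ≈ 77 kt.
77 kt falls in the Category 1 band.

1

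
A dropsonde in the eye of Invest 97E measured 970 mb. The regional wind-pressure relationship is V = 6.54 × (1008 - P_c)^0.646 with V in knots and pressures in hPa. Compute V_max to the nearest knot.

69 kt

ΔP = 1008 − 970 = 38 mb.
38^0.646 ≈ 10.484.
V ≈ 6.54 × 10.484 ≈ 68.6 kt.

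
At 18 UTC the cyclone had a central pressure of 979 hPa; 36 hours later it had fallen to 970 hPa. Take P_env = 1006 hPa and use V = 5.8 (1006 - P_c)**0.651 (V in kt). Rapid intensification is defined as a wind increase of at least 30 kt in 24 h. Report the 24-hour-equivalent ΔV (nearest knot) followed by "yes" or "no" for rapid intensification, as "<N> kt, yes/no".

7 kt, no

V₁: ΔP = 27, V ≈ 5.8 × 27^0.651 ≈ 49.57 kt.
V₂: ΔP = 36, V ≈ 5.8 × 36^0.651 ≈ 59.78 kt.
ΔV over 36 h = 10.21 kt → 24 h equivalent = 10.21 × 24/36 ≈ 6.81 kt.
7 kt < 30 kt ⇒ not rapid intensification.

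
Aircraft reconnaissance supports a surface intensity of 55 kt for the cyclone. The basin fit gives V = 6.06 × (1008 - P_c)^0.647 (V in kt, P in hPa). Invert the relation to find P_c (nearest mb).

978 mb

ΔP = (V / 6.06)^(1/0.647) = (55/6.06)^1.546.
55/6.06 = 9.076; 9.076^1.546 ≈ 30.24 mb.
P_c = 1008 − 30.24 = 977.76 ≈ 978 mb.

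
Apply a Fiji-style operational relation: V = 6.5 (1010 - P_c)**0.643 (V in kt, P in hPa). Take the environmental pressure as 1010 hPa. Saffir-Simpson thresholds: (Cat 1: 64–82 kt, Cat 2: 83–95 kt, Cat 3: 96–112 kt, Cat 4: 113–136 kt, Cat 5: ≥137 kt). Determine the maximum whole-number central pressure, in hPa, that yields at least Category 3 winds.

944 hPa

Category 3 begins at V = 96 kt.
Required ΔP = (96/6.5)^(1/0.643) = 14.769^1.555 ≈ 65.86 hPa.
P_c ≤ 1010 − 65.86 = 944.14, so the highest integer P_c is 944 hPa.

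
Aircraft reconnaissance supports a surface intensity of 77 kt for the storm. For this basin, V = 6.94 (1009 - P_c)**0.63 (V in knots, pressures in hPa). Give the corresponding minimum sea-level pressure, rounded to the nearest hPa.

963 hPa

ΔP = (V / 6.94)^(1/0.63) = (77/6.94)^1.587.
77/6.94 = 11.095; 11.095^1.587 ≈ 45.60 hPa.
P_c = 1009 − 45.60 = 963.40 ≈ 963 hPa.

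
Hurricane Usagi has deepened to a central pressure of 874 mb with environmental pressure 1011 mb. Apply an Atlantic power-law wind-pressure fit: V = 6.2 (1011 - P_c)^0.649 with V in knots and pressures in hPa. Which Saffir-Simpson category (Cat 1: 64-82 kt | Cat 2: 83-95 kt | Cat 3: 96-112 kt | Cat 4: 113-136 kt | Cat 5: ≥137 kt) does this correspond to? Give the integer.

5

ΔP = 1011 − 874 = 137 mb.
V ≈ 6.2 × 137^0.649 = 6.2 × 24.36 ≈ 151 kt.
151 kt falls in the Category 5 band.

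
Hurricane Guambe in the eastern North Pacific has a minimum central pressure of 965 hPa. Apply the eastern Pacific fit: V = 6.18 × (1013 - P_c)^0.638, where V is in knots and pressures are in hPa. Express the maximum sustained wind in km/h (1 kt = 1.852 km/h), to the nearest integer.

135 km/h

ΔP = 1013 − 965 = 48 hPa.
V ≈ 6.18 × 48^0.638 = 6.18 × 11.820 ≈ 73.050 kt.
73.050 × 1.852 ≈ 135.29 km/h → 135 km/h.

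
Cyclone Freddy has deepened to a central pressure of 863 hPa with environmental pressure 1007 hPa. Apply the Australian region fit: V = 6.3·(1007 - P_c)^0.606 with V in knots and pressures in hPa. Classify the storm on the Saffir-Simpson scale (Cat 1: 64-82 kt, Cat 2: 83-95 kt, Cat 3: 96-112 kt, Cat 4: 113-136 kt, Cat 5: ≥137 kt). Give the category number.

ΔP = 1007 − 863 = 144 hPa.
V ≈ 6.3 × 144^0.606 = 6.3 × 20.32 ≈ 128 kt.
128 kt falls in the Category 4 band.

4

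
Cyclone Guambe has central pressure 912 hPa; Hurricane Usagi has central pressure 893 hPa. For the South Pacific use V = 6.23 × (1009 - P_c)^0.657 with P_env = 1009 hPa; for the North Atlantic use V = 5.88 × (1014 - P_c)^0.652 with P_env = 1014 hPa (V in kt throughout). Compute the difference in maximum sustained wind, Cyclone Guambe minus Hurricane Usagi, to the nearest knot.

-8 kt

Cyclone Guambe: ΔP = 97; V ≈ 6.23 × 97^0.657 ≈ 125.83 kt.
Hurricane Usagi: ΔP = 121; V ≈ 5.88 × 121^0.652 ≈ 134.08 kt.
Difference ≈ 125.83 − 134.08 = -8.25 → -8 kt.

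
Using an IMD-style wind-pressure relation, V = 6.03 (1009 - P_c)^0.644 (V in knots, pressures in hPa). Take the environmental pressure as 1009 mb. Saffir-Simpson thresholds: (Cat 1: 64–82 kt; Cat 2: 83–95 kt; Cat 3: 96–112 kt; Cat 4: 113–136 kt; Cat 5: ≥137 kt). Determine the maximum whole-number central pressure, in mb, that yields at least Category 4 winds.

914 mb

Category 4 begins at V = 113 kt.
Required ΔP = (113/6.03)^(1/0.644) = 18.740^1.553 ≈ 94.70 mb.
P_c ≤ 1009 − 94.70 = 914.30, so the highest integer P_c is 914 mb.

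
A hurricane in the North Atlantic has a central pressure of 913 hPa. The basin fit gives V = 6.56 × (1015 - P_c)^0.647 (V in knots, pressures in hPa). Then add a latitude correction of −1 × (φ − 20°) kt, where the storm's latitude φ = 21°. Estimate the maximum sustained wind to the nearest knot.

ΔP = 1015 − 913 = 102 hPa.
102^0.647 ≈ 19.933.
V ≈ 6.56 × 19.933 ≈ 130.8 kt.
Latitude correction: −1 × (21 − 20) = -1 kt.
Corrected V ≈ 129.8 kt → 130 kt.

130 kt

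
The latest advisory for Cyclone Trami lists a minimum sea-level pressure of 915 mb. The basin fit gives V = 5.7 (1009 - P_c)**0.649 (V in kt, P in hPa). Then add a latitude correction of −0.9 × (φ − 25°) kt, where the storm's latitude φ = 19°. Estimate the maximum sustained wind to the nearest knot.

114 kt

ΔP = 1009 − 915 = 94 mb.
94^0.649 ≈ 19.079.
V ≈ 5.7 × 19.079 ≈ 108.8 kt.
Latitude correction: −0.9 × (19 − 25) = 5.4 kt.
Corrected V ≈ 114.2 kt → 114 kt.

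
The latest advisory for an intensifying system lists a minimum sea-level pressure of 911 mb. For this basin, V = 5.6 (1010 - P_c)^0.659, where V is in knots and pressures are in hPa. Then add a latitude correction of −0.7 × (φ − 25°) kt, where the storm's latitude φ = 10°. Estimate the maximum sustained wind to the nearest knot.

ΔP = 1010 − 911 = 99 mb.
99^0.659 ≈ 20.660.
V ≈ 5.6 × 20.660 ≈ 115.7 kt.
Latitude correction: −0.7 × (10 − 25) = 10.5 kt.
Corrected V ≈ 126.2 kt → 126 kt.

126 kt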